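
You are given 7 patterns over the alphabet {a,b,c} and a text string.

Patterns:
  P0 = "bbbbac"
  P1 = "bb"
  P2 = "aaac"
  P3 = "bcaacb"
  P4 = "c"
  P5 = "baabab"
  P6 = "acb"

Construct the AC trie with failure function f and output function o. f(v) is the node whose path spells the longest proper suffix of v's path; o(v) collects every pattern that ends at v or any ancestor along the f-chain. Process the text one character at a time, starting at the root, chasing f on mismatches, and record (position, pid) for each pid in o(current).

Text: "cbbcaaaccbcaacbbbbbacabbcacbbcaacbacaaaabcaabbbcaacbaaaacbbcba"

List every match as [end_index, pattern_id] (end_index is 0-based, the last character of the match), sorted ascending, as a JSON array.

Build automaton:
Trie (insert patterns):
  0='ε' goto a→7 b→1 c→16
  1='b' goto a→17 b→2 c→11
  2='bb' goto b→3  ←P1
  3='bbb' goto b→4
  4='bbbb' goto a→5
  5='bbbba' goto c→6
  6='bbbbac' goto ·  ←P0
  7='a' goto a→8 c→22
  8='aa' goto a→9
  9='aaa' goto c→10
  10='aaac' goto ·  ←P2
  11='bc' goto a→12
  12='bca' goto a→13
  13='bcaa' goto c→14
  14='bcaac' goto b→15
  15='bcaacb' goto ·  ←P3
  16='c' goto ·  ←P4
  17='ba' goto a→18
  18='baa' goto b→19
  19='baab' goto a→20
  20='baaba' goto b→21
  21='baabab' goto ·  ←P5
  22='ac' goto b→23
  23='acb' goto ·  ←P6

BFS fail/out derivation:
  fail(1) 'b': from fail(0)=0 chase 'b': 0 ⇒ 0;  out=∅∪out(0)=∅
  fail(7) 'a': from fail(0)=0 chase 'a': 0 ⇒ 0;  out=∅∪out(0)=∅
  fail(16) 'c': from fail(0)=0 chase 'c': 0 ⇒ 0;  out={4}∪out(0)={4}
  fail(2) 'bb': from fail(1)=0 chase 'b': 0 ⇒ 1;  out={1}∪out(1)={1}
  fail(8) 'aa': from fail(7)=0 chase 'a': 0 ⇒ 7;  out=∅∪out(7)=∅
  fail(11) 'bc': from fail(1)=0 chase 'c': 0 ⇒ 16;  out=∅∪out(16)={4}
  fail(17) 'ba': from fail(1)=0 chase 'a': 0 ⇒ 7;  out=∅∪out(7)=∅
  fail(22) 'ac': from fail(7)=0 chase 'c': 0 ⇒ 16;  out=∅∪out(16)={4}
  fail(3) 'bbb': from fail(2)=1 chase 'b': 1 ⇒ 2;  out=∅∪out(2)={1}
  fail(9) 'aaa': from fail(8)=7 chase 'a': 7 ⇒ 8;  out=∅∪out(8)=∅
  fail(12) 'bca': from fail(11)=16 chase 'a': 16→0 ⇒ 7;  out=∅∪out(7)=∅
  fail(18) 'baa': from fail(17)=7 chase 'a': 7 ⇒ 8;  out=∅∪out(8)=∅
  fail(23) 'acb': from fail(22)=16 chase 'b': 16→0 ⇒ 1;  out={6}∪out(1)={6}
  fail(4) 'bbbb': from fail(3)=2 chase 'b': 2 ⇒ 3;  out=∅∪out(3)={1}
  fail(10) 'aaac': from fail(9)=8 chase 'c': 8→7 ⇒ 22;  out={2}∪out(22)={2,4}
  fail(13) 'bcaa': from fail(12)=7 chase 'a': 7 ⇒ 8;  out=∅∪out(8)=∅
  fail(19) 'baab': from fail(18)=8 chase 'b': 8→7→0 ⇒ 1;  out=∅∪out(1)=∅
  fail(5) 'bbbba': from fail(4)=3 chase 'a': 3→2→1 ⇒ 17;  out=∅∪out(17)=∅
  fail(14) 'bcaac': from fail(13)=8 chase 'c': 8→7 ⇒ 22;  out=∅∪out(22)={4}
  fail(20) 'baaba': from fail(19)=1 chase 'a': 1 ⇒ 17;  out=∅∪out(17)=∅
  fail(6) 'bbbbac': from fail(5)=17 chase 'c': 17→7 ⇒ 22;  out={0}∪out(22)={0,4}
  fail(15) 'bcaacb': from fail(14)=22 chase 'b': 22 ⇒ 23;  out={3}∪out(23)={3,6}
  fail(21) 'baabab': from fail(20)=17 chase 'b': 17→7→0 ⇒ 1;  out={5}∪out(1)={5}

Run:
[0] read 'c'  n0⇒n16  emit P4@[0:0]
[1] read 'b'  n16⇒n1 (via fail)
[2] read 'b'  n1⇒n2  emit P1@[1:2]
[3] read 'c'  n2⇒n11 (via fail)  emit P4@[3:3]
[4] read 'a'  n11⇒n12
[5] read 'a'  n12⇒n13
[6] read 'a'  n13⇒n9 (via fail)
[7] read 'c'  n9⇒n10  emit P2@[4:7],P4@[7:7]
[8] read 'c'  n10⇒n16 (via fail)  emit P4@[8:8]
[9] read 'b'  n16⇒n1 (via fail)
[10] read 'c'  n1⇒n11  emit P4@[10:10]
[11] read 'a'  n11⇒n12
[12] read 'a'  n12⇒n13
[13] read 'c'  n13⇒n14  emit P4@[13:13]
[14] read 'b'  n14⇒n15  emit P3@[9:14],P6@[12:14]
[15] read 'b'  n15⇒n2 (via fail)  emit P1@[14:15]
[16] read 'b'  n2⇒n3  emit P1@[15:16]
[17] read 'b'  n3⇒n4  emit P1@[16:17]
[18] read 'b'  n4⇒n4 (via fail)  emit P1@[17:18]
[19] read 'a'  n4⇒n5
[20] read 'c'  n5⇒n6  emit P0@[15:20],P4@[20:20]
[21] read 'a'  n6⇒n7 (via fail)
[22] read 'b'  n7⇒n1 (via fail)
[23] read 'b'  n1⇒n2  emit P1@[22:23]
[24] read 'c'  n2⇒n11 (via fail)  emit P4@[24:24]
[25] read 'a'  n11⇒n12
[26] read 'c'  n12⇒n22 (via fail)  emit P4@[26:26]
[27] read 'b'  n22⇒n23  emit P6@[25:27]
[28] read 'b'  n23⇒n2 (via fail)  emit P1@[27:28]
[29] read 'c'  n2⇒n11 (via fail)  emit P4@[29:29]
[30] read 'a'  n11⇒n12
[31] read 'a'  n12⇒n13
[32] read 'c'  n13⇒n14  emit P4@[32:32]
[33] read 'b'  n14⇒n15  emit P3@[28:33],P6@[31:33]
[34] read 'a'  n15⇒n17 (via fail)
[35] read 'c'  n17⇒n22 (via fail)  emit P4@[35:35]
[36] read 'a'  n22⇒n7 (via fail)
[37] read 'a'  n7⇒n8
[38] read 'a'  n8⇒n9
[39] read 'a'  n9⇒n9 (via fail)
[40] read 'b'  n9⇒n1 (via fail)
[41] read 'c'  n1⇒n11  emit P4@[41:41]
[42] read 'a'  n11⇒n12
[43] read 'a'  n12⇒n13
[44] read 'b'  n13⇒n1 (via fail)
[45] read 'b'  n1⇒n2  emit P1@[44:45]
[46] read 'b'  n2⇒n3  emit P1@[45:46]
[47] read 'c'  n3⇒n11 (via fail)  emit P4@[47:47]
[48] read 'a'  n11⇒n12
[49] read 'a'  n12⇒n13
[50] read 'c'  n13⇒n14  emit P4@[50:50]
[51] read 'b'  n14⇒n15  emit P3@[46:51],P6@[49:51]
[52] read 'a'  n15⇒n17 (via fail)
[53] read 'a'  n17⇒n18
[54] read 'a'  n18⇒n9 (via fail)
[55] read 'a'  n9⇒n9 (via fail)
[56] read 'c'  n9⇒n10  emit P2@[53:56],P4@[56:56]
[57] read 'b'  n10⇒n23 (via fail)  emit P6@[55:57]
[58] read 'b'  n23⇒n2 (via fail)  emit P1@[57:58]
[59] read 'c'  n2⇒n11 (via fail)  emit P4@[59:59]
[60] read 'b'  n11⇒n1 (via fail)
[61] read 'a'  n1⇒n17

All matches (sorted): [[0,4],[2,1],[3,4],[7,2],[7,4],[8,4],[10,4],[13,4],[14,3],[14,6],[15,1],[16,1],[17,1],[18,1],[20,0],[20,4],[23,1],[24,4],[26,4],[27,6],[28,1],[29,4],[32,4],[33,3],[33,6],[35,4],[41,4],[45,1],[46,1],[47,4],[50,4],[51,3],[51,6],[56,2],[56,4],[57,6],[58,1],[59,4]]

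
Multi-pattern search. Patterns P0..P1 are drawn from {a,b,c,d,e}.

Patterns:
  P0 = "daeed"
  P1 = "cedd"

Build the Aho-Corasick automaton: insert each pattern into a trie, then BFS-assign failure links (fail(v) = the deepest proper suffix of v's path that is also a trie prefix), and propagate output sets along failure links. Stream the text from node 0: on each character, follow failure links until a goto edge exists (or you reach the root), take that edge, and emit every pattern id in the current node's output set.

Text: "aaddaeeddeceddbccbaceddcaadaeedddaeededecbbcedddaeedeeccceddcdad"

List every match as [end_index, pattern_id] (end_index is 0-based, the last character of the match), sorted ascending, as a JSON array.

Build:
Trie nodes:
  n0 'ε': c→6 d→1
  n1 'd': a→2
  n2 'da': e→3
  n3 'dae': e→4
  n4 'daee': d→5
  n5 'daeed': ·  [P0 ends]
  n6 'c': e→7
  n7 'ce': d→8
  n8 'ced': d→9
  n9 'cedd': ·  [P1 ends]

BFS fail/out derivation:
  n1('d'): parent n0 fail=0; on 'd' 0 → fail=0;  out ∅∪∅=∅
  n6('c'): parent n0 fail=0; on 'c' 0 → fail=0;  out ∅∪∅=∅
  n2('da'): parent n1 fail=0; on 'a' 0 → fail=0;  out ∅∪∅=∅
  n7('ce'): parent n6 fail=0; on 'e' 0 → fail=0;  out ∅∪∅=∅
  n3('dae'): parent n2 fail=0; on 'e' 0 → fail=0;  out ∅∪∅=∅
  n8('ced'): parent n7 fail=0; on 'd' 0 → fail=1;  out ∅∪∅=∅
  n4('daee'): parent n3 fail=0; on 'e' 0 → fail=0;  out ∅∪∅=∅
  n9('cedd'): parent n8 fail=1; on 'd' 1→0 → fail=1;  out {1}∪∅={1}
  n5('daeed'): parent n4 fail=0; on 'd' 0 → fail=1;  out {0}∪∅={0}

Scan:
pos 0 'a': at 0
pos 1 'a': at 0
pos 2 'd': at 1
pos 3 'd': at 1 (via fail)
pos 4 'a': at 2
pos 5 'e': at 3
pos 6 'e': at 4
pos 7 'd': at 5  ** P0@[3:7]
pos 8 'd': at 1 (via fail)
pos 9 'e': at 0 (via fail)
pos 10 'c': at 6
pos 11 'e': at 7
pos 12 'd': at 8
pos 13 'd': at 9  ** P1@[10:13]
pos 14 'b': at 0 (via fail)
pos 15 'c': at 6
pos 16 'c': at 6 (via fail)
pos 17 'b': at 0 (via fail)
pos 18 'a': at 0
pos 19 'c': at 6
pos 20 'e': at 7
pos 21 'd': at 8
pos 22 'd': at 9  ** P1@[19:22]
pos 23 'c': at 6 (via fail)
pos 24 'a': at 0 (via fail)
pos 25 'a': at 0
pos 26 'd': at 1
pos 27 'a': at 2
pos 28 'e': at 3
pos 29 'e': at 4
pos 30 'd': at 5  ** P0@[26:30]
pos 31 'd': at 1 (via fail)
pos 32 'd': at 1 (via fail)
pos 33 'a': at 2
pos 34 'e': at 3
pos 35 'e': at 4
pos 36 'd': at 5  ** P0@[32:36]
pos 37 'e': at 0 (via fail)
pos 38 'd': at 1
pos 39 'e': at 0 (via fail)
pos 40 'c': at 6
pos 41 'b': at 0 (via fail)
pos 42 'b': at 0
pos 43 'c': at 6
pos 44 'e': at 7
pos 45 'd': at 8
pos 46 'd': at 9  ** P1@[43:46]
pos 47 'd': at 1 (via fail)
pos 48 'a': at 2
pos 49 'e': at 3
pos 50 'e': at 4
pos 51 'd': at 5  ** P0@[47:51]
pos 52 'e': at 0 (via fail)
pos 53 'e': at 0
pos 54 'c': at 6
pos 55 'c': at 6 (via fail)
pos 56 'c': at 6 (via fail)
pos 57 'e': at 7
pos 58 'd': at 8
pos 59 'd': at 9  ** P1@[56:59]
pos 60 'c': at 6 (via fail)
pos 61 'd': at 1 (via fail)
pos 62 'a': at 2
pos 63 'd': at 1 (via fail)

Result: [[7,0],[13,1],[22,1],[30,0],[36,0],[46,1],[51,0],[59,1]]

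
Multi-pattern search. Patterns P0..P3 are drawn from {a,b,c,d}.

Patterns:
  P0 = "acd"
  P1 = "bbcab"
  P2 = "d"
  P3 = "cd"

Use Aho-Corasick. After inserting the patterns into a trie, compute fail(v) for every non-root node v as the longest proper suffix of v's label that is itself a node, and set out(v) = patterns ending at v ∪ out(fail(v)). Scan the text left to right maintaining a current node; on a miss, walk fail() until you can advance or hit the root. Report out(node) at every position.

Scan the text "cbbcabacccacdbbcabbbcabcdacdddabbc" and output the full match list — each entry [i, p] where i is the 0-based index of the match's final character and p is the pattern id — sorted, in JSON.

Build:
Trie (insert patterns):
  0='ε' goto a→1 b→4 c→10 d→9
  1='a' goto c→2
  2='ac' goto d→3
  3='acd' goto ·  ←P0
  4='b' goto b→5
  5='bb' goto c→6
  6='bbc' goto a→7
  7='bbca' goto b→8
  8='bbcab' goto ·  ←P1
  9='d' goto ·  ←P2
  10='c' goto d→11
  11='cd' goto ·  ←P3

Failure links (BFS by depth):
  n1('a'): parent n0 fail=0; on 'a' 0 → fail=0;  out ∅∪∅=∅
  n4('b'): parent n0 fail=0; on 'b' 0 → fail=0;  out ∅∪∅=∅
  n9('d'): parent n0 fail=0; on 'd' 0 → fail=0;  out {2}∪∅={2}
  n10('c'): parent n0 fail=0; on 'c' 0 → fail=0;  out ∅∪∅=∅
  n2('ac'): parent n1 fail=0; on 'c' 0 → fail=10;  out ∅∪∅=∅
  n5('bb'): parent n4 fail=0; on 'b' 0 → fail=4;  out ∅∪∅=∅
  n11('cd'): parent n10 fail=0; on 'd' 0 → fail=9;  out {3}∪{2}={2,3}
  n3('acd'): parent n2 fail=10; on 'd' 10 → fail=11;  out {0}∪{2,3}={0,2,3}
  n6('bbc'): parent n5 fail=4; on 'c' 4→0 → fail=10;  out ∅∪∅=∅
  n7('bbca'): parent n6 fail=10; on 'a' 10→0 → fail=1;  out ∅∪∅=∅
  n8('bbcab'): parent n7 fail=1; on 'b' 1→0 → fail=4;  out {1}∪∅={1}

Run:
[0] read 'c'  n0⇒n10
[1] read 'b'  n10⇒n4 (via fail)
[2] read 'b'  n4⇒n5
[3] read 'c'  n5⇒n6
[4] read 'a'  n6⇒n7
[5] read 'b'  n7⇒n8  → match P1@[1:5]
[6] read 'a'  n8⇒n1 (via fail)
[7] read 'c'  n1⇒n2
[8] read 'c'  n2⇒n10 (via fail)
[9] read 'c'  n10⇒n10 (via fail)
[10] read 'a'  n10⇒n1 (via fail)
[11] read 'c'  n1⇒n2
[12] read 'd'  n2⇒n3  → match P0@[10:12],P2@[12:12],P3@[11:12]
[13] read 'b'  n3⇒n4 (via fail)
[14] read 'b'  n4⇒n5
[15] read 'c'  n5⇒n6
[16] read 'a'  n6⇒n7
[17] read 'b'  n7⇒n8  → match P1@[13:17]
[18] read 'b'  n8⇒n5 (via fail)
[19] read 'b'  n5⇒n5 (via fail)
[20] read 'c'  n5⇒n6
[21] read 'a'  n6⇒n7
[22] read 'b'  n7⇒n8  → match P1@[18:22]
[23] read 'c'  n8⇒n10 (via fail)
[24] read 'd'  n10⇒n11  → match P2@[24:24],P3@[23:24]
[25] read 'a'  n11⇒n1 (via fail)
[26] read 'c'  n1⇒n2
[27] read 'd'  n2⇒n3  → match P0@[25:27],P2@[27:27],P3@[26:27]
[28] read 'd'  n3⇒n9 (via fail)  → match P2@[28:28]
[29] read 'd'  n9⇒n9 (via fail)  → match P2@[29:29]
[30] read 'a'  n9⇒n1 (via fail)
[31] read 'b'  n1⇒n4 (via fail)
[32] read 'b'  n4⇒n5
[33] read 'c'  n5⇒n6

All matches (sorted): [[5,1],[12,0],[12,2],[12,3],[17,1],[22,1],[24,2],[24,3],[27,0],[27,2],[27,3],[28,2],[29,2]]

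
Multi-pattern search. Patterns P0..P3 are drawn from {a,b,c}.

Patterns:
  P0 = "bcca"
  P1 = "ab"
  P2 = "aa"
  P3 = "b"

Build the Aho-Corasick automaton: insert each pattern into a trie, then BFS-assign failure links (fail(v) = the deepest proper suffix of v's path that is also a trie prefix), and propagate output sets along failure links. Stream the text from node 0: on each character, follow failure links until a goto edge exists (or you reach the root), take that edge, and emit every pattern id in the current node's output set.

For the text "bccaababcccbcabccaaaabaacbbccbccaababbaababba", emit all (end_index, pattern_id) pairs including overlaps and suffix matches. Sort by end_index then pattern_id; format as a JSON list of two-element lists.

Construct AC machine:
Trie nodes:
  n0 'ε': a→5 b→1
  n1 'b': c→2  [P3 ends]
  n2 'bc': c→3
  n3 'bcc': a→4
  n4 'bcca': ·  [P0 ends]
  n5 'a': a→7 b→6
  n6 'ab': ·  [P1 ends]
  n7 'aa': ·  [P2 ends]

BFS fail/out derivation:
  n1('b'): parent n0 fail=0; on 'b' 0 → fail=0;  out {3}∪∅={3}
  n5('a'): parent n0 fail=0; on 'a' 0 → fail=0;  out ∅∪∅=∅
  n2('bc'): parent n1 fail=0; on 'c' 0 → fail=0;  out ∅∪∅=∅
  n6('ab'): parent n5 fail=0; on 'b' 0 → fail=1;  out {1}∪{3}={1,3}
  n7('aa'): parent n5 fail=0; on 'a' 0 → fail=5;  out {2}∪∅={2}
  n3('bcc'): parent n2 fail=0; on 'c' 0 → fail=0;  out ∅∪∅=∅
  n4('bcca'): parent n3 fail=0; on 'a' 0 → fail=5;  out {0}∪∅={0}

Run:
[0] read 'b'  n0⇒n1  emit P3@[0:0]
[1] read 'c'  n1⇒n2
[2] read 'c'  n2⇒n3
[3] read 'a'  n3⇒n4  emit P0@[0:3]
[4] read 'a'  n4⇒n7 (fail-walked)  emit P2@[3:4]
[5] read 'b'  n7⇒n6 (fail-walked)  emit P1@[4:5],P3@[5:5]
[6] read 'a'  n6⇒n5 (fail-walked)
[7] read 'b'  n5⇒n6  emit P1@[6:7],P3@[7:7]
[8] read 'c'  n6⇒n2 (fail-walked)
[9] read 'c'  n2⇒n3
[10] read 'c'  n3⇒n0 (fail-walked)
[11] read 'b'  n0⇒n1  emit P3@[11:11]
[12] read 'c'  n1⇒n2
[13] read 'a'  n2⇒n5 (fail-walked)
[14] read 'b'  n5⇒n6  emit P1@[13:14],P3@[14:14]
[15] read 'c'  n6⇒n2 (fail-walked)
[16] read 'c'  n2⇒n3
[17] read 'a'  n3⇒n4  emit P0@[14:17]
[18] read 'a'  n4⇒n7 (fail-walked)  emit P2@[17:18]
[19] read 'a'  n7⇒n7 (fail-walked)  emit P2@[18:19]
[20] read 'a'  n7⇒n7 (fail-walked)  emit P2@[19:20]
[21] read 'b'  n7⇒n6 (fail-walked)  emit P1@[20:21],P3@[21:21]
[22] read 'a'  n6⇒n5 (fail-walked)
[23] read 'a'  n5⇒n7  emit P2@[22:23]
[24] read 'c'  n7⇒n0 (fail-walked)
[25] read 'b'  n0⇒n1  emit P3@[25:25]
[26] read 'b'  n1⇒n1 (fail-walked)  emit P3@[26:26]
[27] read 'c'  n1⇒n2
[28] read 'c'  n2⇒n3
[29] read 'b'  n3⇒n1 (fail-walked)  emit P3@[29:29]
[30] read 'c'  n1⇒n2
[31] read 'c'  n2⇒n3
[32] read 'a'  n3⇒n4  emit P0@[29:32]
[33] read 'a'  n4⇒n7 (fail-walked)  emit P2@[32:33]
[34] read 'b'  n7⇒n6 (fail-walked)  emit P1@[33:34],P3@[34:34]
[35] read 'a'  n6⇒n5 (fail-walked)
[36] read 'b'  n5⇒n6  emit P1@[35:36],P3@[36:36]
[37] read 'b'  n6⇒n1 (fail-walked)  emit P3@[37:37]
[38] read 'a'  n1⇒n5 (fail-walked)
[39] read 'a'  n5⇒n7  emit P2@[38:39]
[40] read 'b'  n7⇒n6 (fail-walked)  emit P1@[39:40],P3@[40:40]
[41] read 'a'  n6⇒n5 (fail-walked)
[42] read 'b'  n5⇒n6  emit P1@[41:42],P3@[42:42]
[43] read 'b'  n6⇒n1 (fail-walked)  emit P3@[43:43]
[44] read 'a'  n1⇒n5 (fail-walked)

Result: [[0,3],[3,0],[4,2],[5,1],[5,3],[7,1],[7,3],[11,3],[14,1],[14,3],[17,0],[18,2],[19,2],[20,2],[21,1],[21,3],[23,2],[25,3],[26,3],[29,3],[32,0],[33,2],[34,1],[34,3],[36,1],[36,3],[37,3],[39,2],[40,1],[40,3],[42,1],[42,3],[43,3]]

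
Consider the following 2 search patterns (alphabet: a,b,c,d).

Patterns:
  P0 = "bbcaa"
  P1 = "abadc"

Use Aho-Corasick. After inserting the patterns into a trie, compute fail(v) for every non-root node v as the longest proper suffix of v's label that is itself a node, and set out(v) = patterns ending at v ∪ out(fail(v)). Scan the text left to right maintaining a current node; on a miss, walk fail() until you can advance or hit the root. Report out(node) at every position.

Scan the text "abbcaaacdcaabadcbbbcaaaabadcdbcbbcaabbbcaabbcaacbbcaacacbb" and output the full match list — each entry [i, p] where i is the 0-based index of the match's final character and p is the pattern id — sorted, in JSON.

Build automaton:
Trie nodes:
  n0 'ε': a→6 b→1
  n1 'b': b→2
  n2 'bb': c→3
  n3 'bbc': a→4
  n4 'bbca': a→5
  n5 'bbcaa': ·  [P0 ends]
  n6 'a': b→7
  n7 'ab': a→8
  n8 'aba': d→9
  n9 'abad': c→10
  n10 'abadc': ·  [P1 ends]

BFS fail/out derivation:
  n1('b'): parent n0 fail=0; on 'b' 0 → fail=0;  out ∅∪∅=∅
  n6('a'): parent n0 fail=0; on 'a' 0 → fail=0;  out ∅∪∅=∅
  n2('bb'): parent n1 fail=0; on 'b' 0 → fail=1;  out ∅∪∅=∅
  n7('ab'): parent n6 fail=0; on 'b' 0 → fail=1;  out ∅∪∅=∅
  n3('bbc'): parent n2 fail=1; on 'c' 1→0 → fail=0;  out ∅∪∅=∅
  n8('aba'): parent n7 fail=1; on 'a' 1→0 → fail=6;  out ∅∪∅=∅
  n4('bbca'): parent n3 fail=0; on 'a' 0 → fail=6;  out ∅∪∅=∅
  n9('abad'): parent n8 fail=6; on 'd' 6→0 → fail=0;  out ∅∪∅=∅
  n5('bbcaa'): parent n4 fail=6; on 'a' 6→0 → fail=6;  out {0}∪∅={0}
  n10('abadc'): parent n9 fail=0; on 'c' 0 → fail=0;  out {1}∪∅={1}

Text stream:
i=0 'a': node 0→6
i=1 'b': node 6→7
i=2 'b': node 7→2 ·f
i=3 'c': node 2→3
i=4 'a': node 3→4
i=5 'a': node 4→5  → match P0@[1:5]
i=6 'a': node 5→6 ·f
i=7 'c': node 6→0 ·f
i=8 'd': node 0→0
i=9 'c': node 0→0
i=10 'a': node 0→6
i=11 'a': node 6→6 ·f
i=12 'b': node 6→7
i=13 'a': node 7→8
i=14 'd': node 8→9
i=15 'c': node 9→10  → match P1@[11:15]
i=16 'b': node 10→1 ·f
i=17 'b': node 1→2
i=18 'b': node 2→2 ·f
i=19 'c': node 2→3
i=20 'a': node 3→4
i=21 'a': node 4→5  → match P0@[17:21]
i=22 'a': node 5→6 ·f
i=23 'a': node 6→6 ·f
i=24 'b': node 6→7
i=25 'a': node 7→8
i=26 'd': node 8→9
i=27 'c': node 9→10  → match P1@[23:27]
i=28 'd': node 10→0 ·f
i=29 'b': node 0→1
i=30 'c': node 1→0 ·f
i=31 'b': node 0→1
i=32 'b': node 1→2
i=33 'c': node 2→3
i=34 'a': node 3→4
i=35 'a': node 4→5  → match P0@[31:35]
i=36 'b': node 5→7 ·f
i=37 'b': node 7→2 ·f
i=38 'b': node 2→2 ·f
i=39 'c': node 2→3
i=40 'a': node 3→4
i=41 'a': node 4→5  → match P0@[37:41]
i=42 'b': node 5→7 ·f
i=43 'b': node 7→2 ·f
i=44 'c': node 2→3
i=45 'a': node 3→4
i=46 'a': node 4→5  → match P0@[42:46]
i=47 'c': node 5→0 ·f
i=48 'b': node 0→1
i=49 'b': node 1→2
i=50 'c': node 2→3
i=51 'a': node 3→4
i=52 'a': node 4→5  → match P0@[48:52]
i=53 'c': node 5→0 ·f
i=54 'a': node 0→6
i=55 'c': node 6→0 ·f
i=56 'b': node 0→1
i=57 'b': node 1→2

Result: [[5,0],[15,1],[21,0],[27,1],[35,0],[41,0],[46,0],[52,0]]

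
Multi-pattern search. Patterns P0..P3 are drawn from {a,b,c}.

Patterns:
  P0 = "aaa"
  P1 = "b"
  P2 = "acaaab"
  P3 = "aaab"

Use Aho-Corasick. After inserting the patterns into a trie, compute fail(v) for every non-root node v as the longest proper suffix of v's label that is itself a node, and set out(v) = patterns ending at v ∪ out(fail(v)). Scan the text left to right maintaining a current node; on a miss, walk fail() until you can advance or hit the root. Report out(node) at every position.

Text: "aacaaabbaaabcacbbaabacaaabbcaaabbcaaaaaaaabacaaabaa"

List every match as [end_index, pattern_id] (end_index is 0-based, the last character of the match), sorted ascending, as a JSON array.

Build:
Trie nodes:
  n0 'ε': a→1 b→4
  n1 'a': a→2 c→5
  n2 'aa': a→3
  n3 'aaa': b→10  [P0 ends]
  n4 'b': ·  [P1 ends]
  n5 'ac': a→6
  n6 'aca': a→7
  n7 'acaa': a→8
  n8 'acaaa': b→9
  n9 'acaaab': ·  [P2 ends]
  n10 'aaab': ·  [P3 ends]

Failure links (BFS by depth):
  n1('a'): parent n0 fail=0; on 'a' 0 → fail=0;  out ∅∪∅=∅
  n4('b'): parent n0 fail=0; on 'b' 0 → fail=0;  out {1}∪∅={1}
  n2('aa'): parent n1 fail=0; on 'a' 0 → fail=1;  out ∅∪∅=∅
  n5('ac'): parent n1 fail=0; on 'c' 0 → fail=0;  out ∅∪∅=∅
  n3('aaa'): parent n2 fail=1; on 'a' 1 → fail=2;  out {0}∪∅={0}
  n6('aca'): parent n5 fail=0; on 'a' 0 → fail=1;  out ∅∪∅=∅
  n7('acaa'): parent n6 fail=1; on 'a' 1 → fail=2;  out ∅∪∅=∅
  n10('aaab'): parent n3 fail=2; on 'b' 2→1→0 → fail=4;  out {3}∪{1}={1,3}
  n8('acaaa'): parent n7 fail=2; on 'a' 2 → fail=3;  out ∅∪{0}={0}
  n9('acaaab'): parent n8 fail=3; on 'b' 3 → fail=10;  out {2}∪{1,3}={1,2,3}

Scan:
i=0 'a': node 0→1
i=1 'a': node 1→2
i=2 'c': node 2→5 (fail-walked)
i=3 'a': node 5→6
i=4 'a': node 6→7
i=5 'a': node 7→8  → match P0@[3:5]
i=6 'b': node 8→9  → match P1@[6:6],P2@[1:6],P3@[3:6]
i=7 'b': node 9→4 (fail-walked)  → match P1@[7:7]
i=8 'a': node 4→1 (fail-walked)
i=9 'a': node 1→2
i=10 'a': node 2→3  → match P0@[8:10]
i=11 'b': node 3→10  → match P1@[11:11],P3@[8:11]
i=12 'c': node 10→0 (fail-walked)
i=13 'a': node 0→1
i=14 'c': node 1→5
i=15 'b': node 5→4 (fail-walked)  → match P1@[15:15]
i=16 'b': node 4→4 (fail-walked)  → match P1@[16:16]
i=17 'a': node 4→1 (fail-walked)
i=18 'a': node 1→2
i=19 'b': node 2→4 (fail-walked)  → match P1@[19:19]
i=20 'a': node 4→1 (fail-walked)
i=21 'c': node 1→5
i=22 'a': node 5→6
i=23 'a': node 6→7
i=24 'a': node 7→8  → match P0@[22:24]
i=25 'b': node 8→9  → match P1@[25:25],P2@[20:25],P3@[22:25]
i=26 'b': node 9→4 (fail-walked)  → match P1@[26:26]
i=27 'c': node 4→0 (fail-walked)
i=28 'a': node 0→1
i=29 'a': node 1→2
i=30 'a': node 2→3  → match P0@[28:30]
i=31 'b': node 3→10  → match P1@[31:31],P3@[28:31]
i=32 'b': node 10→4 (fail-walked)  → match P1@[32:32]
i=33 'c': node 4→0 (fail-walked)
i=34 'a': node 0→1
i=35 'a': node 1→2
i=36 'a': node 2→3  → match P0@[34:36]
i=37 'a': node 3→3 (fail-walked)  → match P0@[35:37]
i=38 'a': node 3→3 (fail-walked)  → match P0@[36:38]
i=39 'a': node 3→3 (fail-walked)  → match P0@[37:39]
i=40 'a': node 3→3 (fail-walked)  → match P0@[38:40]
i=41 'a': node 3→3 (fail-walked)  → match P0@[39:41]
i=42 'b': node 3→10  → match P1@[42:42],P3@[39:42]
i=43 'a': node 10→1 (fail-walked)
i=44 'c': node 1→5
i=45 'a': node 5→6
i=46 'a': node 6→7
i=47 'a': node 7→8  → match P0@[45:47]
i=48 'b': node 8→9  → match P1@[48:48],P2@[43:48],P3@[45:48]
i=49 'a': node 9→1 (fail-walked)
i=50 'a': node 1→2

Matches: [[5,0],[6,1],[6,2],[6,3],[7,1],[10,0],[11,1],[11,3],[15,1],[16,1],[19,1],[24,0],[25,1],[25,2],[25,3],[26,1],[30,0],[31,1],[31,3],[32,1],[36,0],[37,0],[38,0],[39,0],[40,0],[41,0],[42,1],[42,3],[47,0],[48,1],[48,2],[48,3]]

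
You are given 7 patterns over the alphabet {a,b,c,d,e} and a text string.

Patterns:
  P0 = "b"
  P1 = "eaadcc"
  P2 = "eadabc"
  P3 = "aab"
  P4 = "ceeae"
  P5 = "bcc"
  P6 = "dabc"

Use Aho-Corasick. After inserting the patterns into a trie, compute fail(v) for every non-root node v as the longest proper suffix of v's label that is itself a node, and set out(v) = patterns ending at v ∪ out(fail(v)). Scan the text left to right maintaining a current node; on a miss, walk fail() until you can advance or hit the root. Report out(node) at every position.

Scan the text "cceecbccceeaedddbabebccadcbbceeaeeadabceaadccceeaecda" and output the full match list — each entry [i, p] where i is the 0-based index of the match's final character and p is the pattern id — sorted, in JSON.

Build:
Trie (insert patterns):
  0='ε' goto a→12 b→1 c→15 d→22 e→2
  1='b' goto c→20  ←P0
  2='e' goto a→3
  3='ea' goto a→4 d→8
  4='eaa' goto d→5
  5='eaad' goto c→6
  6='eaadc' goto c→7
  7='eaadcc' goto ·  ←P1
  8='ead' goto a→9
  9='eada' goto b→10
  10='eadab' goto c→11
  11='eadabc' goto ·  ←P2
  12='a' goto a→13
  13='aa' goto b→14
  14='aab' goto ·  ←P3
  15='c' goto e→16
  16='ce' goto e→17
  17='cee' goto a→18
  18='ceea' goto e→19
  19='ceeae' goto ·  ←P4
  20='bc' goto c→21
  21='bcc' goto ·  ←P5
  22='d' goto a→23
  23='da' goto b→24
  24='dab' goto c→25
  25='dabc' goto ·  ←P6

BFS fail/out derivation:
  n1('b'): parent n0 fail=0; on 'b' 0 → fail=0;  out {0}∪∅={0}
  n2('e'): parent n0 fail=0; on 'e' 0 → fail=0;  out ∅∪∅=∅
  n12('a'): parent n0 fail=0; on 'a' 0 → fail=0;  out ∅∪∅=∅
  n15('c'): parent n0 fail=0; on 'c' 0 → fail=0;  out ∅∪∅=∅
  n22('d'): parent n0 fail=0; on 'd' 0 → fail=0;  out ∅∪∅=∅
  n3('ea'): parent n2 fail=0; on 'a' 0 → fail=12;  out ∅∪∅=∅
  n13('aa'): parent n12 fail=0; on 'a' 0 → fail=12;  out ∅∪∅=∅
  n16('ce'): parent n15 fail=0; on 'e' 0 → fail=2;  out ∅∪∅=∅
  n20('bc'): parent n1 fail=0; on 'c' 0 → fail=15;  out ∅∪∅=∅
  n23('da'): parent n22 fail=0; on 'a' 0 → fail=12;  out ∅∪∅=∅
  n4('eaa'): parent n3 fail=12; on 'a' 12 → fail=13;  out ∅∪∅=∅
  n8('ead'): parent n3 fail=12; on 'd' 12→0 → fail=22;  out ∅∪∅=∅
  n14('aab'): parent n13 fail=12; on 'b' 12→0 → fail=1;  out {3}∪{0}={0,3}
  n17('cee'): parent n16 fail=2; on 'e' 2→0 → fail=2;  out ∅∪∅=∅
  n21('bcc'): parent n20 fail=15; on 'c' 15→0 → fail=15;  out {5}∪∅={5}
  n24('dab'): parent n23 fail=12; on 'b' 12→0 → fail=1;  out ∅∪{0}={0}
  n5('eaad'): parent n4 fail=13; on 'd' 13→12→0 → fail=22;  out ∅∪∅=∅
  n9('eada'): parent n8 fail=22; on 'a' 22 → fail=23;  out ∅∪∅=∅
  n18('ceea'): parent n17 fail=2; on 'a' 2 → fail=3;  out ∅∪∅=∅
  n25('dabc'): parent n24 fail=1; on 'c' 1 → fail=20;  out {6}∪∅={6}
  n6('eaadc'): parent n5 fail=22; on 'c' 22→0 → fail=15;  out ∅∪∅=∅
  n10('eadab'): parent n9 fail=23; on 'b' 23 → fail=24;  out ∅∪{0}={0}
  n19('ceeae'): parent n18 fail=3; on 'e' 3→12→0 → fail=2;  out {4}∪∅={4}
  n7('eaadcc'): parent n6 fail=15; on 'c' 15→0 → fail=15;  out {1}∪∅={1}
  n11('eadabc'): parent n10 fail=24; on 'c' 24 → fail=25;  out {2}∪{6}={2,6}

Run:
[0] read 'c'  n0⇒n15
[1] read 'c'  n15⇒n15 (via fail)
[2] read 'e'  n15⇒n16
[3] read 'e'  n16⇒n17
[4] read 'c'  n17⇒n15 (via fail)
[5] read 'b'  n15⇒n1 (via fail)  → match P0@[5:5]
[6] read 'c'  n1⇒n20
[7] read 'c'  n20⇒n21  → match P5@[5:7]
[8] read 'c'  n21⇒n15 (via fail)
[9] read 'e'  n15⇒n16
[10] read 'e'  n16⇒n17
[11] read 'a'  n17⇒n18
[12] read 'e'  n18⇒n19  → match P4@[8:12]
[13] read 'd'  n19⇒n22 (via fail)
[14] read 'd'  n22⇒n22 (via fail)
[15] read 'd'  n22⇒n22 (via fail)
[16] read 'b'  n22⇒n1 (via fail)  → match P0@[16:16]
[17] read 'a'  n1⇒n12 (via fail)
[18] read 'b'  n12⇒n1 (via fail)  → match P0@[18:18]
[19] read 'e'  n1⇒n2 (via fail)
[20] read 'b'  n2⇒n1 (via fail)  → match P0@[20:20]
[21] read 'c'  n1⇒n20
[22] read 'c'  n20⇒n21  → match P5@[20:22]
[23] read 'a'  n21⇒n12 (via fail)
[24] read 'd'  n12⇒n22 (via fail)
[25] read 'c'  n22⇒n15 (via fail)
[26] read 'b'  n15⇒n1 (via fail)  → match P0@[26:26]
[27] read 'b'  n1⇒n1 (via fail)  → match P0@[27:27]
[28] read 'c'  n1⇒n20
[29] read 'e'  n20⇒n16 (via fail)
[30] read 'e'  n16⇒n17
[31] read 'a'  n17⇒n18
[32] read 'e'  n18⇒n19  → match P4@[28:32]
[33] read 'e'  n19⇒n2 (via fail)
[34] read 'a'  n2⇒n3
[35] read 'd'  n3⇒n8
[36] read 'a'  n8⇒n9
[37] read 'b'  n9⇒n10  → match P0@[37:37]
[38] read 'c'  n10⇒n11  → match P2@[33:38],P6@[35:38]
[39] read 'e'  n11⇒n16 (via fail)
[40] read 'a'  n16⇒n3 (via fail)
[41] read 'a'  n3⇒n4
[42] read 'd'  n4⇒n5
[43] read 'c'  n5⇒n6
[44] read 'c'  n6⇒n7  → match P1@[39:44]
[45] read 'c'  n7⇒n15 (via fail)
[46] read 'e'  n15⇒n16
[47] read 'e'  n16⇒n17
[48] read 'a'  n17⇒n18
[49] read 'e'  n18⇒n19  → match P4@[45:49]
[50] read 'c'  n19⇒n15 (via fail)
[51] read 'd'  n15⇒n22 (via fail)
[52] read 'a'  n22⇒n23

All matches (sorted): [[5,0],[7,5],[12,4],[16,0],[18,0],[20,0],[22,5],[26,0],[27,0],[32,4],[37,0],[38,2],[38,6],[44,1],[49,4]]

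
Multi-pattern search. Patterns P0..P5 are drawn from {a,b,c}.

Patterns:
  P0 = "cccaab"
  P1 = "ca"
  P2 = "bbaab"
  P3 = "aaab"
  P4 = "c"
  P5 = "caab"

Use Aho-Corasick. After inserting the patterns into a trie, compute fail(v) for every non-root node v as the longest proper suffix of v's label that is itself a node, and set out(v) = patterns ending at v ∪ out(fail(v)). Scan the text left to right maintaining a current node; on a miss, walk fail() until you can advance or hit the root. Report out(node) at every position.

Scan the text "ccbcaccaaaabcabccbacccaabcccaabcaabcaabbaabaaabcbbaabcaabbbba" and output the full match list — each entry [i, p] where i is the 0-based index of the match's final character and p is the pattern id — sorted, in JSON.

Construct AC machine:
Trie (insert patterns):
  n0 'ε': a→13 b→8 c→1
  n1 'c': a→7 c→2  [P4 ends]
  n2 'cc': c→3
  n3 'ccc': a→4
  n4 'ccca': a→5
  n5 'cccaa': b→6
  n6 'cccaab': ·  [P0 ends]
  n7 'ca': a→17  [P1 ends]
  n8 'b': b→9
  n9 'bb': a→10
  n10 'bba': a→11
  n11 'bbaa': b→12
  n12 'bbaab': ·  [P2 ends]
  n13 'a': a→14
  n14 'aa': a→15
  n15 'aaa': b→16
  n16 'aaab': ·  [P3 ends]
  n17 'caa': b→18
  n18 'caab': ·  [P5 ends]

BFS fail/out derivation:
  n1('c'): parent n0 fail=0; on 'c' 0 → fail=0;  out {4}∪∅={4}
  n8('b'): parent n0 fail=0; on 'b' 0 → fail=0;  out ∅∪∅=∅
  n13('a'): parent n0 fail=0; on 'a' 0 → fail=0;  out ∅∪∅=∅
  n2('cc'): parent n1 fail=0; on 'c' 0 → fail=1;  out ∅∪{4}={4}
  n7('ca'): parent n1 fail=0; on 'a' 0 → fail=13;  out {1}∪∅={1}
  n9('bb'): parent n8 fail=0; on 'b' 0 → fail=8;  out ∅∪∅=∅
  n14('aa'): parent n13 fail=0; on 'a' 0 → fail=13;  out ∅∪∅=∅
  n3('ccc'): parent n2 fail=1; on 'c' 1 → fail=2;  out ∅∪{4}={4}
  n10('bba'): parent n9 fail=8; on 'a' 8→0 → fail=13;  out ∅∪∅=∅
  n15('aaa'): parent n14 fail=13; on 'a' 13 → fail=14;  out ∅∪∅=∅
  n17('caa'): parent n7 fail=13; on 'a' 13 → fail=14;  out ∅∪∅=∅
  n4('ccca'): parent n3 fail=2; on 'a' 2→1 → fail=7;  out ∅∪{1}={1}
  n11('bbaa'): parent n10 fail=13; on 'a' 13 → fail=14;  out ∅∪∅=∅
  n16('aaab'): parent n15 fail=14; on 'b' 14→13→0 → fail=8;  out {3}∪∅={3}
  n18('caab'): parent n17 fail=14; on 'b' 14→13→0 → fail=8;  out {5}∪∅={5}
  n5('cccaa'): parent n4 fail=7; on 'a' 7 → fail=17;  out ∅∪∅=∅
  n12('bbaab'): parent n11 fail=14; on 'b' 14→13→0 → fail=8;  out {2}∪∅={2}
  n6('cccaab'): parent n5 fail=17; on 'b' 17 → fail=18;  out {0}∪{5}={0,5}

Text stream:
pos 0 'c': at 1  ** P4@[0:0]
pos 1 'c': at 2  ** P4@[1:1]
pos 2 'b': at 8 ·f
pos 3 'c': at 1 ·f  ** P4@[3:3]
pos 4 'a': at 7  ** P1@[3:4]
pos 5 'c': at 1 ·f  ** P4@[5:5]
pos 6 'c': at 2  ** P4@[6:6]
pos 7 'a': at 7 ·f  ** P1@[6:7]
pos 8 'a': at 17
pos 9 'a': at 15 ·f
pos 10 'a': at 15 ·f
pos 11 'b': at 16  ** P3@[8:11]
pos 12 'c': at 1 ·f  ** P4@[12:12]
pos 13 'a': at 7  ** P1@[12:13]
pos 14 'b': at 8 ·f
pos 15 'c': at 1 ·f  ** P4@[15:15]
pos 16 'c': at 2  ** P4@[16:16]
pos 17 'b': at 8 ·f
pos 18 'a': at 13 ·f
pos 19 'c': at 1 ·f  ** P4@[19:19]
pos 20 'c': at 2  ** P4@[20:20]
pos 21 'c': at 3  ** P4@[21:21]
pos 22 'a': at 4  ** P1@[21:22]
pos 23 'a': at 5
pos 24 'b': at 6  ** P0@[19:24],P5@[21:24]
pos 25 'c': at 1 ·f  ** P4@[25:25]
pos 26 'c': at 2  ** P4@[26:26]
pos 27 'c': at 3  ** P4@[27:27]
pos 28 'a': at 4  ** P1@[27:28]
pos 29 'a': at 5
pos 30 'b': at 6  ** P0@[25:30],P5@[27:30]
pos 31 'c': at 1 ·f  ** P4@[31:31]
pos 32 'a': at 7  ** P1@[31:32]
pos 33 'a': at 17
pos 34 'b': at 18  ** P5@[31:34]
pos 35 'c': at 1 ·f  ** P4@[35:35]
pos 36 'a': at 7  ** P1@[35:36]
pos 37 'a': at 17
pos 38 'b': at 18  ** P5@[35:38]
pos 39 'b': at 9 ·f
pos 40 'a': at 10
pos 41 'a': at 11
pos 42 'b': at 12  ** P2@[38:42]
pos 43 'a': at 13 ·f
pos 44 'a': at 14
pos 45 'a': at 15
pos 46 'b': at 16  ** P3@[43:46]
pos 47 'c': at 1 ·f  ** P4@[47:47]
pos 48 'b': at 8 ·f
pos 49 'b': at 9
pos 50 'a': at 10
pos 51 'a': at 11
pos 52 'b': at 12  ** P2@[48:52]
pos 53 'c': at 1 ·f  ** P4@[53:53]
pos 54 'a': at 7  ** P1@[53:54]
pos 55 'a': at 17
pos 56 'b': at 18  ** P5@[53:56]
pos 57 'b': at 9 ·f
pos 58 'b': at 9 ·f
pos 59 'b': at 9 ·f
pos 60 'a': at 10

Matches: [[0,4],[1,4],[3,4],[4,1],[5,4],[6,4],[7,1],[11,3],[12,4],[13,1],[15,4],[16,4],[19,4],[20,4],[21,4],[22,1],[24,0],[24,5],[25,4],[26,4],[27,4],[28,1],[30,0],[30,5],[31,4],[32,1],[34,5],[35,4],[36,1],[38,5],[42,2],[46,3],[47,4],[52,2],[53,4],[54,1],[56,5]]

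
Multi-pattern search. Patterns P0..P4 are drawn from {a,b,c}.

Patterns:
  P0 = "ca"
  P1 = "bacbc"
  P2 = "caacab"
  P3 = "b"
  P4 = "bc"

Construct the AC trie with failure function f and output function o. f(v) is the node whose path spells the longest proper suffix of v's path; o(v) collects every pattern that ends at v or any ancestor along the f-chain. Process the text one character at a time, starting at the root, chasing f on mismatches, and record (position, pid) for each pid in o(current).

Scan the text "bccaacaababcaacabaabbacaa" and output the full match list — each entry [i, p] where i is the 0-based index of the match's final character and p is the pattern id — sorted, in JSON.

Build automaton:
Trie nodes:
  0='ε' goto b→3 c→1
  1='c' goto a→2
  2='ca' goto a→8  [P0 ends]
  3='b' goto a→4 c→12  [P3 ends]
  4='ba' goto c→5
  5='bac' goto b→6
  6='bacb' goto c→7
  7='bacbc' goto ·  [P1 ends]
  8='caa' goto c→9
  9='caac' goto a→10
  10='caaca' goto b→11
  11='caacab' goto ·  [P2 ends]
  12='bc' goto ·  [P4 ends]

Failure links (BFS by depth):
  fail(1) 'c': from fail(0)=0 chase 'c': 0 ⇒ 0;  out=∅∪out(0)=∅
  fail(3) 'b': from fail(0)=0 chase 'b': 0 ⇒ 0;  out={3}∪out(0)={3}
  fail(2) 'ca': from fail(1)=0 chase 'a': 0 ⇒ 0;  out={0}∪out(0)={0}
  fail(4) 'ba': from fail(3)=0 chase 'a': 0 ⇒ 0;  out=∅∪out(0)=∅
  fail(12) 'bc': from fail(3)=0 chase 'c': 0 ⇒ 1;  out={4}∪out(1)={4}
  fail(5) 'bac': from fail(4)=0 chase 'c': 0 ⇒ 1;  out=∅∪out(1)=∅
  fail(8) 'caa': from fail(2)=0 chase 'a': 0 ⇒ 0;  out=∅∪out(0)=∅
  fail(6) 'bacb': from fail(5)=1 chase 'b': 1→0 ⇒ 3;  out=∅∪out(3)={3}
  fail(9) 'caac': from fail(8)=0 chase 'c': 0 ⇒ 1;  out=∅∪out(1)=∅
  fail(7) 'bacbc': from fail(6)=3 chase 'c': 3 ⇒ 12;  out={1}∪out(12)={1,4}
  fail(10) 'caaca': from fail(9)=1 chase 'a': 1 ⇒ 2;  out=∅∪out(2)={0}
  fail(11) 'caacab': from fail(10)=2 chase 'b': 2→0 ⇒ 3;  out={2}∪out(3)={2,3}

Text stream:
pos 0 'b': at 3  ** P3@[0:0]
pos 1 'c': at 12  ** P4@[0:1]
pos 2 'c': at 1 ·f
pos 3 'a': at 2  ** P0@[2:3]
pos 4 'a': at 8
pos 5 'c': at 9
pos 6 'a': at 10  ** P0@[5:6]
pos 7 'a': at 8 ·f
pos 8 'b': at 3 ·f  ** P3@[8:8]
pos 9 'a': at 4
pos 10 'b': at 3 ·f  ** P3@[10:10]
pos 11 'c': at 12  ** P4@[10:11]
pos 12 'a': at 2 ·f  ** P0@[11:12]
pos 13 'a': at 8
pos 14 'c': at 9
pos 15 'a': at 10  ** P0@[14:15]
pos 16 'b': at 11  ** P2@[11:16],P3@[16:16]
pos 17 'a': at 4 ·f
pos 18 'a': at 0 ·f
pos 19 'b': at 3  ** P3@[19:19]
pos 20 'b': at 3 ·f  ** P3@[20:20]
pos 21 'a': at 4
pos 22 'c': at 5
pos 23 'a': at 2 ·f  ** P0@[22:23]
pos 24 'a': at 8

Result: [[0,3],[1,4],[3,0],[6,0],[8,3],[10,3],[11,4],[12,0],[15,0],[16,2],[16,3],[19,3],[20,3],[23,0]]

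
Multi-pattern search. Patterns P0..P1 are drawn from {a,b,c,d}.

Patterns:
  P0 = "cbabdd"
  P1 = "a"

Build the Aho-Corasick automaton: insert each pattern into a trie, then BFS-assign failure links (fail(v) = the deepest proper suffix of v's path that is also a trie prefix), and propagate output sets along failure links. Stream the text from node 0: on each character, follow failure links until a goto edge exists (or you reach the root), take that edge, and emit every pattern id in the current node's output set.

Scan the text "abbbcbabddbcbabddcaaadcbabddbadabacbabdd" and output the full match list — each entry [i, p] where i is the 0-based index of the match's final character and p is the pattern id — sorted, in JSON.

Construct AC machine:
Trie (insert patterns):
  0='ε' goto a→7 c→1
  1='c' goto b→2
  2='cb' goto a→3
  3='cba' goto b→4
  4='cbab' goto d→5
  5='cbabd' goto d→6
  6='cbabdd' goto ·  ←P0
  7='a' goto ·  ←P1

Failure links (BFS by depth):
  fail(1) 'c': from fail(0)=0 chase 'c': 0 ⇒ 0;  out=∅∪out(0)=∅
  fail(7) 'a': from fail(0)=0 chase 'a': 0 ⇒ 0;  out={1}∪out(0)={1}
  fail(2) 'cb': from fail(1)=0 chase 'b': 0 ⇒ 0;  out=∅∪out(0)=∅
  fail(3) 'cba': from fail(2)=0 chase 'a': 0 ⇒ 7;  out=∅∪out(7)={1}
  fail(4) 'cbab': from fail(3)=7 chase 'b': 7→0 ⇒ 0;  out=∅∪out(0)=∅
  fail(5) 'cbabd': from fail(4)=0 chase 'd': 0 ⇒ 0;  out=∅∪out(0)=∅
  fail(6) 'cbabdd': from fail(5)=0 chase 'd': 0 ⇒ 0;  out={0}∪out(0)={0}

Run:
pos 0 'a': at 7  emit P1@[0:0]
pos 1 'b': at 0 (fail-walked)
pos 2 'b': at 0
pos 3 'b': at 0
pos 4 'c': at 1
pos 5 'b': at 2
pos 6 'a': at 3  emit P1@[6:6]
pos 7 'b': at 4
pos 8 'd': at 5
pos 9 'd': at 6  emit P0@[4:9]
pos 10 'b': at 0 (fail-walked)
pos 11 'c': at 1
pos 12 'b': at 2
pos 13 'a': at 3  emit P1@[13:13]
pos 14 'b': at 4
pos 15 'd': at 5
pos 16 'd': at 6  emit P0@[11:16]
pos 17 'c': at 1 (fail-walked)
pos 18 'a': at 7 (fail-walked)  emit P1@[18:18]
pos 19 'a': at 7 (fail-walked)  emit P1@[19:19]
pos 20 'a': at 7 (fail-walked)  emit P1@[20:20]
pos 21 'd': at 0 (fail-walked)
pos 22 'c': at 1
pos 23 'b': at 2
pos 24 'a': at 3  emit P1@[24:24]
pos 25 'b': at 4
pos 26 'd': at 5
pos 27 'd': at 6  emit P0@[22:27]
pos 28 'b': at 0 (fail-walked)
pos 29 'a': at 7  emit P1@[29:29]
pos 30 'd': at 0 (fail-walked)
pos 31 'a': at 7  emit P1@[31:31]
pos 32 'b': at 0 (fail-walked)
pos 33 'a': at 7  emit P1@[33:33]
pos 34 'c': at 1 (fail-walked)
pos 35 'b': at 2
pos 36 'a': at 3  emit P1@[36:36]
pos 37 'b': at 4
pos 38 'd': at 5
pos 39 'd': at 6  emit P0@[34:39]

Result: [[0,1],[6,1],[9,0],[13,1],[16,0],[18,1],[19,1],[20,1],[24,1],[27,0],[29,1],[31,1],[33,1],[36,1],[39,0]]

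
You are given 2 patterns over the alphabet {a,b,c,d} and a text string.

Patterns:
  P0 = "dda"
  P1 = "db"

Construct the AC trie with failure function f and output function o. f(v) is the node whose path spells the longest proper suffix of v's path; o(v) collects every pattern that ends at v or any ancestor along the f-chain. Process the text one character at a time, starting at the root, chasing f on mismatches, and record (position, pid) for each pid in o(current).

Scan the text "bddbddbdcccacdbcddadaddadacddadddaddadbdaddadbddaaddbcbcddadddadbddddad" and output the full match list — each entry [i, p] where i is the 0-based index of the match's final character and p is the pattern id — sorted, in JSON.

Construct AC machine:
Trie nodes:
  n0 'ε': d→1
  n1 'd': b→4 d→2
  n2 'dd': a→3
  n3 'dda': ·  [P0 ends]
  n4 'db': ·  [P1 ends]

BFS fail/out derivation:
  fail(1) 'd': from fail(0)=0 chase 'd': 0 ⇒ 0;  out=∅∪out(0)=∅
  fail(2) 'dd': from fail(1)=0 chase 'd': 0 ⇒ 1;  out=∅∪out(1)=∅
  fail(4) 'db': from fail(1)=0 chase 'b': 0 ⇒ 0;  out={1}∪out(0)={1}
  fail(3) 'dda': from fail(2)=1 chase 'a': 1→0 ⇒ 0;  out={0}∪out(0)={0}

Scan:
i=0 'b': node 0→0
i=1 'd': node 0→1
i=2 'd': node 1→2
i=3 'b': node 2→4 (via fail)  emit P1@[2:3]
i=4 'd': node 4→1 (via fail)
i=5 'd': node 1→2
i=6 'b': node 2→4 (via fail)  emit P1@[5:6]
i=7 'd': node 4→1 (via fail)
i=8 'c': node 1→0 (via fail)
i=9 'c': node 0→0
i=10 'c': node 0→0
i=11 'a': node 0→0
i=12 'c': node 0→0
i=13 'd': node 0→1
i=14 'b': node 1→4  emit P1@[13:14]
i=15 'c': node 4→0 (via fail)
i=16 'd': node 0→1
i=17 'd': node 1→2
i=18 'a': node 2→3  emit P0@[16:18]
i=19 'd': node 3→1 (via fail)
i=20 'a': node 1→0 (via fail)
i=21 'd': node 0→1
i=22 'd': node 1→2
i=23 'a': node 2→3  emit P0@[21:23]
i=24 'd': node 3→1 (via fail)
i=25 'a': node 1→0 (via fail)
i=26 'c': node 0→0
i=27 'd': node 0→1
i=28 'd': node 1→2
i=29 'a': node 2→3  emit P0@[27:29]
i=30 'd': node 3→1 (via fail)
i=31 'd': node 1→2
i=32 'd': node 2→2 (via fail)
i=33 'a': node 2→3  emit P0@[31:33]
i=34 'd': node 3→1 (via fail)
i=35 'd': node 1→2
i=36 'a': node 2→3  emit P0@[34:36]
i=37 'd': node 3→1 (via fail)
i=38 'b': node 1→4  emit P1@[37:38]
i=39 'd': node 4→1 (via fail)
i=40 'a': node 1→0 (via fail)
i=41 'd': node 0→1
i=42 'd': node 1→2
i=43 'a': node 2→3  emit P0@[41:43]
i=44 'd': node 3→1 (via fail)
i=45 'b': node 1→4  emit P1@[44:45]
i=46 'd': node 4→1 (via fail)
i=47 'd': node 1→2
i=48 'a': node 2→3  emit P0@[46:48]
i=49 'a': node 3→0 (via fail)
i=50 'd': node 0→1
i=51 'd': node 1→2
i=52 'b': node 2→4 (via fail)  emit P1@[51:52]
i=53 'c': node 4→0 (via fail)
i=54 'b': node 0→0
i=55 'c': node 0→0
i=56 'd': node 0→1
i=57 'd': node 1→2
i=58 'a': node 2→3  emit P0@[56:58]
i=59 'd': node 3→1 (via fail)
i=60 'd': node 1→2
i=61 'd': node 2→2 (via fail)
i=62 'a': node 2→3  emit P0@[60:62]
i=63 'd': node 3→1 (via fail)
i=64 'b': node 1→4  emit P1@[63:64]
i=65 'd': node 4→1 (via fail)
i=66 'd': node 1→2
i=67 'd': node 2→2 (via fail)
i=68 'd': node 2→2 (via fail)
i=69 'a': node 2→3  emit P0@[67:69]
i=70 'd': node 3→1 (via fail)

All matches (sorted): [[3,1],[6,1],[14,1],[18,0],[23,0],[29,0],[33,0],[36,0],[38,1],[43,0],[45,1],[48,0],[52,1],[58,0],[62,0],[64,1],[69,0]]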